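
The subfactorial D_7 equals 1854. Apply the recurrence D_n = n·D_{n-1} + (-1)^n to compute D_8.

14833

D_8 = 8·1854 + 1 = 14833.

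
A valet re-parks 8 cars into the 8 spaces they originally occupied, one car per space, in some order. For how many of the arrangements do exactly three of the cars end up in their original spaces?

2464

Pick the 3 fixed positions: C(8,3) = 56 ways.
The other 5 form a derangement: !5 = 44.
Total: 56 × 44 = 2464.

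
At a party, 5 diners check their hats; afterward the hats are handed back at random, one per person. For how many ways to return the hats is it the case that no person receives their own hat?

By inclusion-exclusion, !5 = Σ (-1)^k · 5!/k! for k=0..5
= 5! - 5!/1! + 5!/2! - 5!/3! + 5!/4! - 5!/5!
= 120 - 120 + 60 - 20 + 5 - 1
= 44

44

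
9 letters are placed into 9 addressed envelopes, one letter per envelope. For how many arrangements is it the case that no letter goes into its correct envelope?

133496

Recurrence: !9 = 8·(!8 + !7).
!9 = 8·(14833 + 1854) = 8·16687 = 133496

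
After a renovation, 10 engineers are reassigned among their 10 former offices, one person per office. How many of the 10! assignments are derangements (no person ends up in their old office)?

1334961

Use !n = (n-1)(!(n-1) + !(n-2)).
!10 = 9·(133496 + 14833) = 9·148329 = 1334961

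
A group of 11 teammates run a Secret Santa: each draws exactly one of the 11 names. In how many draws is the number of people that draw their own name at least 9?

56

# with exactly i fixed is C(11,i)·!(11-i); sum over i=9..11:
  i=9: C(11,9)·!2 = 55·1 = 55
  i=10: C(11,10)·!1 = 11·0 = 0
  i=11: C(11,11)·!0 = 1·1 = 1
Total = 56.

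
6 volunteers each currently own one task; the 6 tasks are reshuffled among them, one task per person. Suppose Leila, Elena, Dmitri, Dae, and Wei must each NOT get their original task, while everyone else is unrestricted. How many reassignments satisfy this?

309

Let A_j be the event that the j-th constrained one is fixed. By inclusion-exclusion over the 5 events:
Σ_{j=0}^{5} (-1)^j C(5,j)(6-j)!
= C(5,0)·6! - C(5,1)·5! + C(5,2)·4! - C(5,3)·3! + C(5,4)·2! - C(5,5)·1!
= 720 - 600 + 240 - 60 + 10 - 1
= 309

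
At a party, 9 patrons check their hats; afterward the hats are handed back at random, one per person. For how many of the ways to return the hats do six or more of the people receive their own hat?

# with exactly i fixed is C(9,i)·!(9-i); sum over i=6..9:
  i=6: C(9,6)·!3 = 84·2 = 168
  i=7: C(9,7)·!2 = 36·1 = 36
  i=8: C(9,8)·!1 = 9·0 = 0
  i=9: C(9,9)·!0 = 1·1 = 1
Total = 205.

205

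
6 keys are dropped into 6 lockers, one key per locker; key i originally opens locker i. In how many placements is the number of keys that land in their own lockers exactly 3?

40

Pick the 3 fixed positions: C(6,3) = 20 ways.
The other 3 form a derangement: !3 = 2.
Total: 20 × 2 = 40.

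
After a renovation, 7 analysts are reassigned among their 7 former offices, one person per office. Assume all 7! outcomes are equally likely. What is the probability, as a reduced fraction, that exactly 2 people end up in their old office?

11/60

Favorable outcomes: C(7,2)·!5 = 21·44 = 924.
Total outcomes: 7! = 5040.
Probability = 924/5040 = 11/60.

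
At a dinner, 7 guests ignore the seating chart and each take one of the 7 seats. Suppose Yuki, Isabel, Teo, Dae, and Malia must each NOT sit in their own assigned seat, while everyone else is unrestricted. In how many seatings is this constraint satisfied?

2428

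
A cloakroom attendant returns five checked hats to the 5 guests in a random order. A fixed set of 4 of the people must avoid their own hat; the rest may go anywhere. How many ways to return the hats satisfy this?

53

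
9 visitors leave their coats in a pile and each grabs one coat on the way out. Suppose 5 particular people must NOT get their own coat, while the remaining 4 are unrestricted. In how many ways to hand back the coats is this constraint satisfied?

Inclusion-exclusion on the 5 forbidden self-matches:
Σ_{j=0}^{5} (-1)^j C(5,j)(9-j)!
= C(5,0)·9! - C(5,1)·8! + C(5,2)·7! - C(5,3)·6! + C(5,4)·5! - C(5,5)·4!
= 362880 - 201600 + 50400 - 7200 + 600 - 24
= 205056

205056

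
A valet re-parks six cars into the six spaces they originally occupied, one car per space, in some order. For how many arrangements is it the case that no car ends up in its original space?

The subfactorial !6 = [6!/e] (nearest integer).
6! = 720, and 720/e ≈ 264.87, so !6 = 265.

265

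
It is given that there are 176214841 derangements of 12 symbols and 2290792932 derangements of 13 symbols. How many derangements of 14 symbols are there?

!14 = (14-1)·(!13 + !12) = 13·(2290792932 + 176214841) = 13·2467007773 = 32071101049.

32071101049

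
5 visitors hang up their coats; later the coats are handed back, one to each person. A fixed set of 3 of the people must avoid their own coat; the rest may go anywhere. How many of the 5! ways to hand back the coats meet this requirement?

Inclusion-exclusion on the 3 forbidden self-matches:
Σ_{j=0}^{3} (-1)^j C(3,j)(5-j)!
= C(3,0)·5! - C(3,1)·4! + C(3,2)·3! - C(3,3)·2!
= 120 - 72 + 18 - 2
= 64

64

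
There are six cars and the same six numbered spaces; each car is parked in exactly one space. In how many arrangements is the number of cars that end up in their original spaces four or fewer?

# with exactly i fixed is C(6,i)·!(6-i); sum over i=0..4:
  i=0: C(6,0)·!6 = 1·265 = 265
  i=1: C(6,1)·!5 = 6·44 = 264
  i=2: C(6,2)·!4 = 15·9 = 135
  i=3: C(6,3)·!3 = 20·2 = 40
  i=4: C(6,4)·!2 = 15·1 = 15
Total = 719.

719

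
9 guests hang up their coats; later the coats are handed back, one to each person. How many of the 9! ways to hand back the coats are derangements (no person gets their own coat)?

133496

By inclusion-exclusion, !9 = Σ (-1)^k · 9!/k! for k=0..9
= 9! - 9!/1! + 9!/2! - 9!/3! + 9!/4! - 9!/5! + 9!/6! - 9!/7! + 9!/8! - 9!/9!
= 362880 - 362880 + 181440 - 60480 + 15120 - 3024 + 504 - 72 + 9 - 1
= 133496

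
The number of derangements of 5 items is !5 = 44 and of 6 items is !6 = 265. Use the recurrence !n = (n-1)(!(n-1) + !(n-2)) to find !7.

1854

!7 = (7-1)·(!6 + !5) = 6·(265 + 44) = 6·309 = 1854.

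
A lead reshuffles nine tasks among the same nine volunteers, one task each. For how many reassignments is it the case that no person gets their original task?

The subfactorial !9 = [9!/e] (nearest integer).
9! = 362880, and 362880/e ≈ 133496.09, so !9 = 133496.

133496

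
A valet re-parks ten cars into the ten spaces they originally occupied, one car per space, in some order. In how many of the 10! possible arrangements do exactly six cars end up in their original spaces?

1890

Pick the 6 fixed positions: C(10,6) = 210 ways.
The remaining 4 must be deranged: !4 = 9.
Total: 210 × 9 = 1890.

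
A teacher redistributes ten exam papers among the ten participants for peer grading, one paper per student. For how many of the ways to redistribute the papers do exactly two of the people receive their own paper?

667485

Pick the 2 fixed positions: C(10,2) = 45 ways.
The other 8 form a derangement: !8 = 14833.
Total: 45 × 14833 = 667485.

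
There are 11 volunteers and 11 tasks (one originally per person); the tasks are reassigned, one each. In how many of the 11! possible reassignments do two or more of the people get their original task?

10547659

# with exactly i fixed is C(11,i)·!(11-i); sum over i=2..11:
  i=2: C(11,2)·!9 = 55·133496 = 7342280
  i=3: C(11,3)·!8 = 165·14833 = 2447445
  i=4: C(11,4)·!7 = 330·1854 = 611820
  i=5: C(11,5)·!6 = 462·265 = 122430
  i=6: C(11,6)·!5 = 462·44 = 20328
  i=7: C(11,7)·!4 = 330·9 = 2970
  i=8: C(11,8)·!3 = 165·2 = 330
  i=9: C(11,9)·!2 = 55·1 = 55
  i=10: C(11,10)·!1 = 11·0 = 0
  i=11: C(11,11)·!0 = 1·1 = 1
Total = 10547659.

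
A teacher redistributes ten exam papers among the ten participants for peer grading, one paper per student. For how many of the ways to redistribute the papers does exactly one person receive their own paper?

1334960

Choose which one of the 10 is fixed: C(10,1) = 10.
The other 9 form a derangement: !9 = 133496.
Total: 10 × 133496 = 1334960.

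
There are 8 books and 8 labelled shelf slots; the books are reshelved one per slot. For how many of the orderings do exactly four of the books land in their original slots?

Choose which 4 of the 8 are fixed: C(8,4) = 70.
The remaining 4 must be deranged: !4 = 9.
Total: 70 × 9 = 630.

630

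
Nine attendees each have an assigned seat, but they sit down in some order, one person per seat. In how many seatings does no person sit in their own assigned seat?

!9 is the nearest integer to 9!/e.
9! = 362880, and 362880/e ≈ 133496.09, so !9 = 133496.

133496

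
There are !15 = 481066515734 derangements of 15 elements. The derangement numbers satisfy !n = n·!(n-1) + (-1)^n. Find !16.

7697064251745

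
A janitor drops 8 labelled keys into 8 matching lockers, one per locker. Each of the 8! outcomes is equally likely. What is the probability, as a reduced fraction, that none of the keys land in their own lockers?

2119/5760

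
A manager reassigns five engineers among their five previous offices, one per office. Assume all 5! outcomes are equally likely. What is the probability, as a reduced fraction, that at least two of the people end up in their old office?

Favorable outcomes: Σ_{i≥2} C(5,i)·!(5-i) = 10·2 + 10·1 + 5·0 + 1·1 = 31.
Total outcomes: 5! = 120.
Probability = 31/120 = 31/120.

31/120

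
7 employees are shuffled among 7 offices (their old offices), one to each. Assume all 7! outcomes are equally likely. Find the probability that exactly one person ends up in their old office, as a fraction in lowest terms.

53/144

Favorable outcomes: C(7,1)·!6 = 7·265 = 1855.
Total outcomes: 7! = 5040.
Probability = 1855/5040 = 53/144.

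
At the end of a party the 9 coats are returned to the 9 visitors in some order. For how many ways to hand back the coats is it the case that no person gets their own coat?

The number of derangements of 9 is !9 = Σ_{k=0}^{9} (-1)^k·9!/k!
= 9! - 9!/1! + 9!/2! - 9!/3! + 9!/4! - 9!/5! + 9!/6! - 9!/7! + 9!/8! - 9!/9!
= 362880 - 362880 + 181440 - 60480 + 15120 - 3024 + 504 - 72 + 9 - 1
= 133496

133496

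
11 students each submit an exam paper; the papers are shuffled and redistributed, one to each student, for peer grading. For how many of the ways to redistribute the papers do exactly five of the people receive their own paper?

122430

Pick the 5 fixed positions: C(11,5) = 462 ways.
The other 6 form a derangement: !6 = 265.
Total: 462 × 265 = 122430.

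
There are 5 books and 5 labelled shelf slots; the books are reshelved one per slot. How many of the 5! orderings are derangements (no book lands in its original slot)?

44

Recurrence: !5 = 5·!4 + (-1)^5.
!5 = 5·9 - 1 = 44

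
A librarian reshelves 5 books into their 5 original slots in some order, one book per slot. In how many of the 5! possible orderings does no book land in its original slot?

44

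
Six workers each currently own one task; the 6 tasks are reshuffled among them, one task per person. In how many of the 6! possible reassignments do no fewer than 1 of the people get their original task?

# with exactly i fixed is C(6,i)·!(6-i); sum over i=1..6:
  i=1: C(6,1)·!5 = 6·44 = 264
  i=2: C(6,2)·!4 = 15·9 = 135
  i=3: C(6,3)·!3 = 20·2 = 40
  i=4: C(6,4)·!2 = 15·1 = 15
  i=5: C(6,5)·!1 = 6·0 = 0
  i=6: C(6,6)·!0 = 1·1 = 1
Total = 455.

455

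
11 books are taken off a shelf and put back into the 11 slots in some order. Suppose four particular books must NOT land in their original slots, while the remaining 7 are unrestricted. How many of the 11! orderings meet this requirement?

Inclusion-exclusion on the 4 forbidden self-matches:
Σ_{j=0}^{4} (-1)^j C(4,j)(11-j)!
= C(4,0)·11! - C(4,1)·10! + C(4,2)·9! - C(4,3)·8! + C(4,4)·7!
= 39916800 - 14515200 + 2177280 - 161280 + 5040
= 27422640

27422640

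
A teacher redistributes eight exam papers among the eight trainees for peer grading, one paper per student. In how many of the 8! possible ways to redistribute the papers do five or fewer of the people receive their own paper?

40291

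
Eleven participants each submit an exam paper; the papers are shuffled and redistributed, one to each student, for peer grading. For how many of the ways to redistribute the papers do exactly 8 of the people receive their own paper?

330

Pick the 8 fixed positions: C(11,8) = 165 ways.
The other 3 form a derangement: !3 = 2.
Total: 165 × 2 = 330.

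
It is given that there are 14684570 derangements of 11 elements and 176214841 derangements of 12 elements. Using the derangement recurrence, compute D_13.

D_13 = (13-1)·(D_12 + D_11) = 12·(176214841 + 14684570) = 12·190899411 = 2290792932.

2290792932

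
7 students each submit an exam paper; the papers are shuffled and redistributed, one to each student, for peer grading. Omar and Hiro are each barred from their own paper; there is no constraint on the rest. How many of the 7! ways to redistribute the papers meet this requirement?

3720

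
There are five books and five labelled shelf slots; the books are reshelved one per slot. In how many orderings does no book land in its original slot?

44

!5 is the nearest integer to 5!/e.
5! = 120, and 120/e ≈ 44.15, so !5 = 44.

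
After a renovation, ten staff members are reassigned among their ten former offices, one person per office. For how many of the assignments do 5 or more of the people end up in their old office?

13264

# with exactly i fixed is C(10,i)·!(10-i); sum over i=5..10:
  i=5: C(10,5)·!5 = 252·44 = 11088
  i=6: C(10,6)·!4 = 210·9 = 1890
  i=7: C(10,7)·!3 = 120·2 = 240
  i=8: C(10,8)·!2 = 45·1 = 45
  i=9: C(10,9)·!1 = 10·0 = 0
  i=10: C(10,10)·!0 = 1·1 = 1
Total = 13264.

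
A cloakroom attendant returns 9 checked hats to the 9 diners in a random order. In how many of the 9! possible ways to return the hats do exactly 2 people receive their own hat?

Choose which 2 of the 9 are fixed: C(9,2) = 36.
The remaining 7 must be deranged: !7 = 1854.
Total: 36 × 1854 = 66744.

66744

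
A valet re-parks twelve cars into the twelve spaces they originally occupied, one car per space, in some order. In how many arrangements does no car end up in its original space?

176214841

By inclusion-exclusion, !12 = Σ (-1)^k · 12!/k! for k=0..12
= 12! - 12!/1! + 12!/2! - 12!/3! + 12!/4! - 12!/5! + 12!/6! - 12!/7! + 12!/8! - 12!/9! + 12!/10! - 12!/11! + 12!/12!
= 479001600 - 479001600 + 239500800 - 79833600 + 19958400 - 3991680 + 665280 - 95040 + 11880 - 1320 + 132 - 12 + 1
= 176214841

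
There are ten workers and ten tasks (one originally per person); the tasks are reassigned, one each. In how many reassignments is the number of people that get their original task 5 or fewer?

3626624

# with exactly i fixed is C(10,i)·!(10-i); sum over i=0..5:
  i=0: C(10,0)·!10 = 1·1334961 = 1334961
  i=1: C(10,1)·!9 = 10·133496 = 1334960
  i=2: C(10,2)·!8 = 45·14833 = 667485
  i=3: C(10,3)·!7 = 120·1854 = 222480
  i=4: C(10,4)·!6 = 210·265 = 55650
  i=5: C(10,5)·!5 = 252·44 = 11088
Total = 3626624.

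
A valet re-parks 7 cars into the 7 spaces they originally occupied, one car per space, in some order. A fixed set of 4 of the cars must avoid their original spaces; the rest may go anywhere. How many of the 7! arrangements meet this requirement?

Inclusion-exclusion on the 4 forbidden self-matches:
Σ_{j=0}^{4} (-1)^j C(4,j)(7-j)!
= C(4,0)·7! - C(4,1)·6! + C(4,2)·5! - C(4,3)·4! + C(4,4)·3!
= 5040 - 2880 + 720 - 96 + 6
= 2790

2790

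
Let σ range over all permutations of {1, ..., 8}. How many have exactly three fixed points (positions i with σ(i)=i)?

Pick the 3 fixed positions: C(8,3) = 56 ways.
The remaining 5 must be deranged: !5 = 44.
Total: 56 × 44 = 2464.

2464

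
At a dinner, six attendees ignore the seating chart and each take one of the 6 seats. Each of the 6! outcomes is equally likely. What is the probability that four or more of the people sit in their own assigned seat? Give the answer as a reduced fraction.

1/45

Favorable outcomes: Σ_{i≥4} C(6,i)·!(6-i) = 15·1 + 6·0 + 1·1 = 16.
Total outcomes: 6! = 720.
Probability = 16/720 = 1/45.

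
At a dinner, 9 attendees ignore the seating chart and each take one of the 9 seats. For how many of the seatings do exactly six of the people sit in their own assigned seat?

168

Choose which 6 of the 9 are fixed: C(9,6) = 84.
The other 3 form a derangement: !3 = 2.
Total: 84 × 2 = 168.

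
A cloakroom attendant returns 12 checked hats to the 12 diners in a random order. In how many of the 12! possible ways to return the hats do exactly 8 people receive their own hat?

4455

Choose which 8 of the 12 are fixed: C(12,8) = 495.
The remaining 4 must be deranged: !4 = 9.
Total: 495 × 9 = 4455.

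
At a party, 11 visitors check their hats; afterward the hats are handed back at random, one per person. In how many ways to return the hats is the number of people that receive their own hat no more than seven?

39916414

Sum C(11,i)·!(11-i) for i = 0..7:
  i=0: C(11,0)·!11 = 1·14684570 = 14684570
  i=1: C(11,1)·!10 = 11·1334961 = 14684571
  i=2: C(11,2)·!9 = 55·133496 = 7342280
  i=3: C(11,3)·!8 = 165·14833 = 2447445
  i=4: C(11,4)·!7 = 330·1854 = 611820
  i=5: C(11,5)·!6 = 462·265 = 122430
  i=6: C(11,6)·!5 = 462·44 = 20328
  i=7: C(11,7)·!4 = 330·9 = 2970
Total = 39916414.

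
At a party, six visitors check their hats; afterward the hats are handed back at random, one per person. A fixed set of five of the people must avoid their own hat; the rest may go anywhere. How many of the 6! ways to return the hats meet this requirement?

Inclusion-exclusion on the 5 forbidden self-matches:
Σ_{j=0}^{5} (-1)^j C(5,j)(6-j)!
= C(5,0)·6! - C(5,1)·5! + C(5,2)·4! - C(5,3)·3! + C(5,4)·2! - C(5,5)·1!
= 720 - 600 + 240 - 60 + 10 - 1
= 309

309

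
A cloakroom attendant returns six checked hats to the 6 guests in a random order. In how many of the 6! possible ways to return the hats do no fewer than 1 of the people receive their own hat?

455

Sum C(6,i)·!(6-i) for i = 1..6:
  i=1: C(6,1)·!5 = 6·44 = 264
  i=2: C(6,2)·!4 = 15·9 = 135
  i=3: C(6,3)·!3 = 20·2 = 40
  i=4: C(6,4)·!2 = 15·1 = 15
  i=5: C(6,5)·!1 = 6·0 = 0
  i=6: C(6,6)·!0 = 1·1 = 1
Total = 455.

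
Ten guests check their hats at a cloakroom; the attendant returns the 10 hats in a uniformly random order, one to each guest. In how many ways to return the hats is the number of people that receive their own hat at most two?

3337406

Sum C(10,i)·!(10-i) for i = 0..2:
  i=0: C(10,0)·!10 = 1·1334961 = 1334961
  i=1: C(10,1)·!9 = 10·133496 = 1334960
  i=2: C(10,2)·!8 = 45·14833 = 667485
Total = 3337406.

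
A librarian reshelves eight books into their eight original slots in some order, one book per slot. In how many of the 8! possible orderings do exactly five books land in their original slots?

Pick the 5 fixed positions: C(8,5) = 56 ways.
The other 3 form a derangement: !3 = 2.
Total: 56 × 2 = 112.

112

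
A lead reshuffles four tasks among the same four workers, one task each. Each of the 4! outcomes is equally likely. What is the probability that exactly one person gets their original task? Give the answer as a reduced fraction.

Favorable outcomes: C(4,1)·!3 = 4·2 = 8.
Total outcomes: 4! = 24.
Probability = 8/24 = 1/3.

1/3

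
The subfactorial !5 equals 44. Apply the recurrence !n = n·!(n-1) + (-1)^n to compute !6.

!6 = 6·44 + 1 = 265.

265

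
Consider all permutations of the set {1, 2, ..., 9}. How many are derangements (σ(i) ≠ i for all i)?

133496

Use !n = (n-1)(!(n-1) + !(n-2)).
!9 = 8·(14833 + 1854) = 8·16687 = 133496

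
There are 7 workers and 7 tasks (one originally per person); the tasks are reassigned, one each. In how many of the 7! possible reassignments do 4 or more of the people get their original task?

92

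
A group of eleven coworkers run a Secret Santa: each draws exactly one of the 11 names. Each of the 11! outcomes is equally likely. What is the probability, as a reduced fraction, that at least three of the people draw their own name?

3205379/39916800

Favorable outcomes: Σ_{i≥3} C(11,i)·!(11-i) = 165·14833 + 330·1854 + 462·265 + 462·44 + 330·9 + 165·2 + 55·1 + 11·0 + 1·1 = 3205379.
Total outcomes: 11! = 39916800.
Probability = 3205379/39916800 = 3205379/39916800.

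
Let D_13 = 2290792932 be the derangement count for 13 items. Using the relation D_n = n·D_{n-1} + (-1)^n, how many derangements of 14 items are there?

D_14 = 14·2290792932 + 1 = 32071101049.

32071101049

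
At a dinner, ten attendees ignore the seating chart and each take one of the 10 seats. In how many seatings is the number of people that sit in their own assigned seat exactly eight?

45

Pick the 8 fixed positions: C(10,8) = 45 ways.
The other 2 form a derangement: !2 = 1.
Total: 45 × 1 = 45.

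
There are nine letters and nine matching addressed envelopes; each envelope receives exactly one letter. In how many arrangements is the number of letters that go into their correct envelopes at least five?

Sum C(9,i)·!(9-i) for i = 5..9:
  i=5: C(9,5)·!4 = 126·9 = 1134
  i=6: C(9,6)·!3 = 84·2 = 168
  i=7: C(9,7)·!2 = 36·1 = 36
  i=8: C(9,8)·!1 = 9·0 = 0
  i=9: C(9,9)·!0 = 1·1 = 1
Total = 1339.

1339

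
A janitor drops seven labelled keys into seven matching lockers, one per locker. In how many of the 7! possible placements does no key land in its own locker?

1854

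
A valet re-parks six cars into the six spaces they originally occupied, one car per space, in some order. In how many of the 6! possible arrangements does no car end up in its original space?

!6 = 6! · Σ_{k=0}^{6} (-1)^k/k!
= 6! - 6!/1! + 6!/2! - 6!/3! + 6!/4! - 6!/5! + 6!/6!
= 720 - 720 + 360 - 120 + 30 - 6 + 1
= 265

265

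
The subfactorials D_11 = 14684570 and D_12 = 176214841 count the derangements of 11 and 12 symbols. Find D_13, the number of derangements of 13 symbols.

2290792932

D_13 = (13-1)·(D_12 + D_11) = 12·(176214841 + 14684570) = 12·190899411 = 2290792932.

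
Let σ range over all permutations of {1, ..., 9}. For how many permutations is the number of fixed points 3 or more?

29143

# with exactly i fixed is C(9,i)·!(9-i); sum over i=3..9:
  i=3: C(9,3)·!6 = 84·265 = 22260
  i=4: C(9,4)·!5 = 126·44 = 5544
  i=5: C(9,5)·!4 = 126·9 = 1134
  i=6: C(9,6)·!3 = 84·2 = 168
  i=7: C(9,7)·!2 = 36·1 = 36
  i=8: C(9,8)·!1 = 9·0 = 0
  i=9: C(9,9)·!0 = 1·1 = 1
Total = 29143.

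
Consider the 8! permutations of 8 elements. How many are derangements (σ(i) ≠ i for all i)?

14833

The subfactorial !8 = [8!/e] (nearest integer).
8! = 40320, and 40320/e ≈ 14832.90, so !8 = 14833.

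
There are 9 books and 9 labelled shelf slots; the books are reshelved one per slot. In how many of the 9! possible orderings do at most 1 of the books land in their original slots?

Sum C(9,i)·!(9-i) for i = 0..1:
  i=0: C(9,0)·!9 = 1·133496 = 133496
  i=1: C(9,1)·!8 = 9·14833 = 133497
Total = 266993.

266993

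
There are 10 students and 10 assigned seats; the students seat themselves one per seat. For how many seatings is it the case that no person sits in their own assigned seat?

1334961

The subfactorial !10 = [10!/e] (nearest integer).
10! = 3628800, and 3628800/e ≈ 1334960.92, so !10 = 1334961.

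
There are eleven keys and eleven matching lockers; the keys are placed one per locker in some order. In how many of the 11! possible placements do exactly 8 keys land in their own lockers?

330

Pick the 8 fixed positions: C(11,8) = 165 ways.
The remaining 3 must be deranged: !3 = 2.
Total: 165 × 2 = 330.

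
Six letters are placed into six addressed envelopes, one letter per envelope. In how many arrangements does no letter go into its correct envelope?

Recurrence: !6 = 5·(!5 + !4).
!6 = 5·(44 + 9) = 5·53 = 265

265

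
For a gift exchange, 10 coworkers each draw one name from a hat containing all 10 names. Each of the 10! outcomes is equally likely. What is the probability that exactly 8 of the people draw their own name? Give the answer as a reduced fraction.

1/80640

Favorable outcomes: C(10,8)·!2 = 45·1 = 45.
Total outcomes: 10! = 3628800.
Probability = 45/3628800 = 1/80640.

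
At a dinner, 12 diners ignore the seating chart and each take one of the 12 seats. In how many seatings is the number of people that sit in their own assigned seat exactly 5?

1468368

Choose which 5 of the 12 are fixed: C(12,5) = 792.
The remaining 7 must be deranged: !7 = 1854.
Total: 792 × 1854 = 1468368.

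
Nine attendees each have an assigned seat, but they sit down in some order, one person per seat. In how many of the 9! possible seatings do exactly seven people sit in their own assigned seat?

Pick the 7 fixed positions: C(9,7) = 36 ways.
The other 2 form a derangement: !2 = 1.
Total: 36 × 1 = 36.

36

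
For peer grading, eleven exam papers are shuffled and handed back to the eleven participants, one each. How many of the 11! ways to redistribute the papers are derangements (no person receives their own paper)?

The number of derangements of 11 is !11 = Σ_{k=0}^{11} (-1)^k·11!/k!
= 11! - 11!/1! + 11!/2! - 11!/3! + 11!/4! - 11!/5! + 11!/6! - 11!/7! + 11!/8! - 11!/9! + 11!/10! - 11!/11!
= 39916800 - 39916800 + 19958400 - 6652800 + 1663200 - 332640 + 55440 - 7920 + 990 - 110 + 11 - 1
= 14684570

14684570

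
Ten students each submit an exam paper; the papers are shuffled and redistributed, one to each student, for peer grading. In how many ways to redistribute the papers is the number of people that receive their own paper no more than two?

Sum C(10,i)·!(10-i) for i = 0..2:
  i=0: C(10,0)·!10 = 1·1334961 = 1334961
  i=1: C(10,1)·!9 = 10·133496 = 1334960
  i=2: C(10,2)·!8 = 45·14833 = 667485
Total = 3337406.

3337406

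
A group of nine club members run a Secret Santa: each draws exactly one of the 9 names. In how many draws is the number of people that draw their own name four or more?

# with exactly i fixed is C(9,i)·!(9-i); sum over i=4..9:
  i=4: C(9,4)·!5 = 126·44 = 5544
  i=5: C(9,5)·!4 = 126·9 = 1134
  i=6: C(9,6)·!3 = 84·2 = 168
  i=7: C(9,7)·!2 = 36·1 = 36
  i=8: C(9,8)·!1 = 9·0 = 0
  i=9: C(9,9)·!0 = 1·1 = 1
Total = 6883.

6883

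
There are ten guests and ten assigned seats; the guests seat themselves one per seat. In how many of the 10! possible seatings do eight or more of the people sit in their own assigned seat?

46

# with exactly i fixed is C(10,i)·!(10-i); sum over i=8..10:
  i=8: C(10,8)·!2 = 45·1 = 45
  i=9: C(10,9)·!1 = 10·0 = 0
  i=10: C(10,10)·!0 = 1·1 = 1
Total = 46.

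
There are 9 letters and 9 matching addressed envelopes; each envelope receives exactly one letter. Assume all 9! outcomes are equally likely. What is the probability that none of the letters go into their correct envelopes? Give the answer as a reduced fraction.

16687/45360

Favorable outcomes: !9 = 133496.
Total outcomes: 9! = 362880.
Probability = 133496/362880 = 16687/45360.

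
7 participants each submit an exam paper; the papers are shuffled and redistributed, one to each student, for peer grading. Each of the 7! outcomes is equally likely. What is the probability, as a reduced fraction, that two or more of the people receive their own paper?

Favorable outcomes: Σ_{i≥2} C(7,i)·!(7-i) = 21·44 + 35·9 + 35·2 + 21·1 + 7·0 + 1·1 = 1331.
Total outcomes: 7! = 5040.
Probability = 1331/5040 = 1331/5040.

1331/5040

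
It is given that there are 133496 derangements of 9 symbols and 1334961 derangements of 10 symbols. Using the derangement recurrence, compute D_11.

14684570

D_11 = (11-1)·(D_10 + D_9) = 10·(1334961 + 133496) = 10·1468457 = 14684570.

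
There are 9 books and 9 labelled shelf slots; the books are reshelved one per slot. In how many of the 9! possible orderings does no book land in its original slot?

133496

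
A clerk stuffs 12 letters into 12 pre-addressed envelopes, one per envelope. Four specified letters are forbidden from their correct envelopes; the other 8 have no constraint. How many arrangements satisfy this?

Inclusion-exclusion on the 4 forbidden self-matches:
Σ_{j=0}^{4} (-1)^j C(4,j)(12-j)!
= C(4,0)·12! - C(4,1)·11! + C(4,2)·10! - C(4,3)·9! + C(4,4)·8!
= 479001600 - 159667200 + 21772800 - 1451520 + 40320
= 339696000

339696000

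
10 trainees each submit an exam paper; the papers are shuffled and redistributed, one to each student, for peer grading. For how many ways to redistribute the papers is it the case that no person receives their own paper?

Recurrence: !10 = 10·!9 + (-1)^10.
!10 = 10·133496 + 1 = 1334961

1334961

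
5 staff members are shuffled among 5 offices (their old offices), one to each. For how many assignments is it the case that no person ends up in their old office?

44

Use !n = (n-1)(!(n-1) + !(n-2)).
!5 = 4·(9 + 2) = 4·11 = 44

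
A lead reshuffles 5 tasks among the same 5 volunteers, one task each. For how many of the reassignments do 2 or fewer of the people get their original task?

# with exactly i fixed is C(5,i)·!(5-i); sum over i=0..2:
  i=0: C(5,0)·!5 = 1·44 = 44
  i=1: C(5,1)·!4 = 5·9 = 45
  i=2: C(5,2)·!3 = 10·2 = 20
Total = 109.

109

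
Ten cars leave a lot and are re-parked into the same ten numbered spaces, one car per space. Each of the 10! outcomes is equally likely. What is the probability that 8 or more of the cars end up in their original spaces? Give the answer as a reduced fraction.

Favorable outcomes: Σ_{i≥8} C(10,i)·!(10-i) = 45·1 + 10·0 + 1·1 = 46.
Total outcomes: 10! = 3628800.
Probability = 46/3628800 = 23/1814400.

23/1814400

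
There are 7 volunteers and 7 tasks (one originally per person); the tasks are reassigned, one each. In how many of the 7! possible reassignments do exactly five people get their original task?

21

Choose which 5 of the 7 are fixed: C(7,5) = 21.
The remaining 2 must be deranged: !2 = 1.
Total: 21 × 1 = 21.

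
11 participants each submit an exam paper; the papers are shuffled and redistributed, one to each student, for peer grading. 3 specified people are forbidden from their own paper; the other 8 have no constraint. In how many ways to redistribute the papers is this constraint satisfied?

Let A_j be the event that the j-th constrained one is fixed. By inclusion-exclusion over the 3 events:
Σ_{j=0}^{3} (-1)^j C(3,j)(11-j)!
= C(3,0)·11! - C(3,1)·10! + C(3,2)·9! - C(3,3)·8!
= 39916800 - 10886400 + 1088640 - 40320
= 30078720

30078720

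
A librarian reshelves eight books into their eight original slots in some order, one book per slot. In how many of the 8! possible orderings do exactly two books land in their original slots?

7420

Pick the 2 fixed positions: C(8,2) = 28 ways.
The other 6 form a derangement: !6 = 265.
Total: 28 × 265 = 7420.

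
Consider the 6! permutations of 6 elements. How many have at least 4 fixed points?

# with exactly i fixed is C(6,i)·!(6-i); sum over i=4..6:
  i=4: C(6,4)·!2 = 15·1 = 15
  i=5: C(6,5)·!1 = 6·0 = 0
  i=6: C(6,6)·!0 = 1·1 = 1
Total = 16.

16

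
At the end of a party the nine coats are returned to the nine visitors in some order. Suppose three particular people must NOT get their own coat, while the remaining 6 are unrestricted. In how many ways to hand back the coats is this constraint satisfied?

256320

Let A_j be the event that the j-th constrained one is fixed. By inclusion-exclusion over the 3 events:
Σ_{j=0}^{3} (-1)^j C(3,j)(9-j)!
= C(3,0)·9! - C(3,1)·8! + C(3,2)·7! - C(3,3)·6!
= 362880 - 120960 + 15120 - 720
= 256320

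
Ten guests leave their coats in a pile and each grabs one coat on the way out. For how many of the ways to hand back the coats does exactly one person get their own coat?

Pick the single fixed position: C(10,1) = 10 ways.
The other 9 form a derangement: !9 = 133496.
Total: 10 × 133496 = 1334960.

1334960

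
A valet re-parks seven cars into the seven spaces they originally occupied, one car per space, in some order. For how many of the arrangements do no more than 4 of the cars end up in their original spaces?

5018

Sum C(7,i)·!(7-i) for i = 0..4:
  i=0: C(7,0)·!7 = 1·1854 = 1854
  i=1: C(7,1)·!6 = 7·265 = 1855
  i=2: C(7,2)·!5 = 21·44 = 924
  i=3: C(7,3)·!4 = 35·9 = 315
  i=4: C(7,4)·!3 = 35·2 = 70
Total = 5018.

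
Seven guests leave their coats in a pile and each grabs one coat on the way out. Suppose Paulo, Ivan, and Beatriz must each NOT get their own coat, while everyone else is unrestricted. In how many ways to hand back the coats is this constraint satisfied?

Let A_j be the event that the j-th constrained one is fixed. By inclusion-exclusion over the 3 events:
Σ_{j=0}^{3} (-1)^j C(3,j)(7-j)!
= C(3,0)·7! - C(3,1)·6! + C(3,2)·5! - C(3,3)·4!
= 5040 - 2160 + 360 - 24
= 3216

3216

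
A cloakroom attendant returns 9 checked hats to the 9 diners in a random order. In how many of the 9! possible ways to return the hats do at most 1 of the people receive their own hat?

266993

Sum C(9,i)·!(9-i) for i = 0..1:
  i=0: C(9,0)·!9 = 1·133496 = 133496
  i=1: C(9,1)·!8 = 9·14833 = 133497
Total = 266993.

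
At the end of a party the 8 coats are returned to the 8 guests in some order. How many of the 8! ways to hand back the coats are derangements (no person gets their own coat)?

14833

!8 = 8! · Σ_{k=0}^{8} (-1)^k/k!
= 8! - 8!/1! + 8!/2! - 8!/3! + 8!/4! - 8!/5! + 8!/6! - 8!/7! + 8!/8!
= 40320 - 40320 + 20160 - 6720 + 1680 - 336 + 56 - 8 + 1
= 14833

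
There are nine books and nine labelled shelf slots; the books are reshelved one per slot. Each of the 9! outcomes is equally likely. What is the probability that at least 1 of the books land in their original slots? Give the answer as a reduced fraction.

28673/45360

Favorable outcomes: Σ_{i≥1} C(9,i)·!(9-i) = 9·14833 + 36·1854 + 84·265 + 126·44 + 126·9 + 84·2 + 36·1 + 9·0 + 1·1 = 229384.
Total outcomes: 9! = 362880.
Probability = 229384/362880 = 28673/45360.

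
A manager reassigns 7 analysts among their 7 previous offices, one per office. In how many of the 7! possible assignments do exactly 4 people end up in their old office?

Pick the 4 fixed positions: C(7,4) = 35 ways.
The remaining 3 must be deranged: !3 = 2.
Total: 35 × 2 = 70.

70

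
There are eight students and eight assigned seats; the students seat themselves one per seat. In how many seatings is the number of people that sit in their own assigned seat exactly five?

Pick the 5 fixed positions: C(8,5) = 56 ways.
The remaining 3 must be deranged: !3 = 2.
Total: 56 × 2 = 112.

112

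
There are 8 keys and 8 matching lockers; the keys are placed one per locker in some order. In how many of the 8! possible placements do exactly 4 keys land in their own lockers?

630

Choose which 4 of the 8 are fixed: C(8,4) = 70.
The other 4 form a derangement: !4 = 9.
Total: 70 × 9 = 630.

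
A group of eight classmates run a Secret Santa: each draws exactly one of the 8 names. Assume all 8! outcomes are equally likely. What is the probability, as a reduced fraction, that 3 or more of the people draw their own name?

Favorable outcomes: Σ_{i≥3} C(8,i)·!(8-i) = 56·44 + 70·9 + 56·2 + 28·1 + 8·0 + 1·1 = 3235.
Total outcomes: 8! = 40320.
Probability = 3235/40320 = 647/8064.

647/8064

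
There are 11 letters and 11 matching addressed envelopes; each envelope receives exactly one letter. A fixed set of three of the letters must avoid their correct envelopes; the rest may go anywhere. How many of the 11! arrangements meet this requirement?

Inclusion-exclusion on the 3 forbidden self-matches:
Σ_{j=0}^{3} (-1)^j C(3,j)(11-j)!
= C(3,0)·11! - C(3,1)·10! + C(3,2)·9! - C(3,3)·8!
= 39916800 - 10886400 + 1088640 - 40320
= 30078720

30078720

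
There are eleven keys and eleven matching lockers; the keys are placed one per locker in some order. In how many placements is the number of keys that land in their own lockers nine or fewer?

# with exactly i fixed is C(11,i)·!(11-i); sum over i=0..9:
  i=0: C(11,0)·!11 = 1·14684570 = 14684570
  i=1: C(11,1)·!10 = 11·1334961 = 14684571
  i=2: C(11,2)·!9 = 55·133496 = 7342280
  i=3: C(11,3)·!8 = 165·14833 = 2447445
  i=4: C(11,4)·!7 = 330·1854 = 611820
  i=5: C(11,5)·!6 = 462·265 = 122430
  i=6: C(11,6)·!5 = 462·44 = 20328
  i=7: C(11,7)·!4 = 330·9 = 2970
  i=8: C(11,8)·!3 = 165·2 = 330
  i=9: C(11,9)·!2 = 55·1 = 55
Total = 39916799.

39916799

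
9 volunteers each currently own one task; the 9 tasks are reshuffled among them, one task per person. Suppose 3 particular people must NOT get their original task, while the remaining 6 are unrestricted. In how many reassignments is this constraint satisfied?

256320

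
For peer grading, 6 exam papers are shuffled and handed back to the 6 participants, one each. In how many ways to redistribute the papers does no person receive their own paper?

By inclusion-exclusion, !6 = Σ (-1)^k · 6!/k! for k=0..6
= 6! - 6!/1! + 6!/2! - 6!/3! + 6!/4! - 6!/5! + 6!/6!
= 720 - 720 + 360 - 120 + 30 - 6 + 1
= 265

265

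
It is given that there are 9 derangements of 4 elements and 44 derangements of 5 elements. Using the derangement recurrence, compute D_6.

265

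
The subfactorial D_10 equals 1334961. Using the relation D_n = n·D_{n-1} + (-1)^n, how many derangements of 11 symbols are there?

D_11 = 11·1334961 - 1 = 14684570.

14684570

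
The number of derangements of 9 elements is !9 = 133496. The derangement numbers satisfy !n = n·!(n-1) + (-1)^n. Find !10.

1334961

!10 = 10·133496 + 1 = 1334961.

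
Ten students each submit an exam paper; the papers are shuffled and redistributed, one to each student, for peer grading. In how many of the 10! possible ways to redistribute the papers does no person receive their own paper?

1334961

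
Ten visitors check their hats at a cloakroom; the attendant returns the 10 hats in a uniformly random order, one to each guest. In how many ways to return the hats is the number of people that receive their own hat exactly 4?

Choose which 4 of the 10 are fixed: C(10,4) = 210.
The other 6 form a derangement: !6 = 265.
Total: 210 × 265 = 55650.

55650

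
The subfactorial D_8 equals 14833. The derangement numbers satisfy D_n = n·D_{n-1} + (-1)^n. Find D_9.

133496

D_9 = 9·14833 - 1 = 133496.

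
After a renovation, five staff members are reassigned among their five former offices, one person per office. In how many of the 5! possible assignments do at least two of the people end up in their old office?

31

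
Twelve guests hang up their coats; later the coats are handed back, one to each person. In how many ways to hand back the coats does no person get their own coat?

The number of derangements of 12 is !12 = Σ_{k=0}^{12} (-1)^k·12!/k!
= 12! - 12!/1! + 12!/2! - 12!/3! + 12!/4! - 12!/5! + 12!/6! - 12!/7! + 12!/8! - 12!/9! + 12!/10! - 12!/11! + 12!/12!
= 479001600 - 479001600 + 239500800 - 79833600 + 19958400 - 3991680 + 665280 - 95040 + 11880 - 1320 + 132 - 12 + 1
= 176214841

176214841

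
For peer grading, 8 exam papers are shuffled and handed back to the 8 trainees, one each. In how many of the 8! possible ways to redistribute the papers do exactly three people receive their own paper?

2464

Choose which 3 of the 8 are fixed: C(8,3) = 56.
The remaining 5 must be deranged: !5 = 44.
Total: 56 × 44 = 2464.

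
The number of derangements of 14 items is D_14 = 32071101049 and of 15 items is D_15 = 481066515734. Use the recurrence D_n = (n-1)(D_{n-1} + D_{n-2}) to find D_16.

7697064251745

D_16 = (16-1)·(D_15 + D_14) = 15·(481066515734 + 32071101049) = 15·513137616783 = 7697064251745.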